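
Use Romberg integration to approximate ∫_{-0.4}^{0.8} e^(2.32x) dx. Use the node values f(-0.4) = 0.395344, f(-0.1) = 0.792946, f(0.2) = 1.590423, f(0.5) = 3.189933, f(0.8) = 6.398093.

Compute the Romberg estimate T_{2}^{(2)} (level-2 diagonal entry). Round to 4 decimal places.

2.5879

T_{0}^{(0)} (trapezoid, 1 panel, h=1.2000): 4.076062
T_{1}^{(0)} (trapezoid, 2 panels, h=0.6000): 2.992285
T_{2}^{(0)} (trapezoid, 4 panels, h=0.3000): 2.691006
T_{1}^{(1)} = 2.992285 + (2.992285 − 4.076062)/3 = 2.631026
T_{2}^{(1)} = 2.691006 + (2.691006 − 2.992285)/3 = 2.590580
T_{2}^{(2)} = 2.590580 + (2.590580 − 2.631026)/15 = 2.587884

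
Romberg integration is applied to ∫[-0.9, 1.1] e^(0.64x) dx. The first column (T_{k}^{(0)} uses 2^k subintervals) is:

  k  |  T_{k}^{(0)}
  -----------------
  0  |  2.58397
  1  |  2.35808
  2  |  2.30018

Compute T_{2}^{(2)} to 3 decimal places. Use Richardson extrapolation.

T_{1}^{(1)} = 2.35808 + (2.35808 − 2.58397)/3 = 2.28278
T_{2}^{(1)} = (4·2.30018 − 2.35808) / 3 = 2.28088
T_{2}^{(2)} = (16·2.28088 − 2.28278) / 15 = 2.28075

2.281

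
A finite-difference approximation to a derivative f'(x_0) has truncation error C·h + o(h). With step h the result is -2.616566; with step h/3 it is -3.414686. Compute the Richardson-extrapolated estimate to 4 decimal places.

The leading error scales as h; refining by a factor of 3 reduces it by 3^1 = 3.
Extrapolated value = (3·A(h/3) − A(h)) / (3 − 1)
= (3·(-3.414686) − (-2.616566)) / 2
= -7.627492 / 2 = -3.813746

-3.8137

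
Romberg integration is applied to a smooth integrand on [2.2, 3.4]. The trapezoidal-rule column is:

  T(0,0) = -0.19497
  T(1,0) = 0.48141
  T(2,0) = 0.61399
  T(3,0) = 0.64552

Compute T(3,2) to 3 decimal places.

T(2,1) = 0.61399 + (0.61399 − 0.48141)/3 = 0.65818
T(3,1) = 0.64552 + (0.64552 − 0.61399)/3 = 0.65603
T(3,2) = 0.65603 + (0.65603 − 0.65818)/15 = 0.65589

0.656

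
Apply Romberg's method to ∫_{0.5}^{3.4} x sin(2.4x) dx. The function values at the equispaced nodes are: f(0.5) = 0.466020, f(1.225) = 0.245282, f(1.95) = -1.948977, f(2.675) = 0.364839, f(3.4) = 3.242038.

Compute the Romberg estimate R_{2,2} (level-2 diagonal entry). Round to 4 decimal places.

0.7119

R_{0,0} (trapezoid, 1 panel, h=2.9000): 5.376684
R_{1,0} (trapezoid, 2 panels, h=1.4500): -0.137675
R_{2,0} (trapezoid, 4 panels, h=0.7250): 0.373500
R_{1,1} = -0.137675 + (-0.137675 − 5.376684)/3 = -1.975795
R_{2,1} = 0.373500 + (0.373500 − (-0.137675))/3 = 0.543892
R_{2,2} = 0.543892 + (0.543892 − (-1.975795))/15 = 0.711871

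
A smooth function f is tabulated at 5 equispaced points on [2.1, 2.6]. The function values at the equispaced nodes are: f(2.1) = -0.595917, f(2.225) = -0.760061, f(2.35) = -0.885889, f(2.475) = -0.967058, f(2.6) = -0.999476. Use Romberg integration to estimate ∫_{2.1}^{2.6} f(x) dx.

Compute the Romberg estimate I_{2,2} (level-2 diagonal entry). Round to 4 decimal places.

I_{0,0} (trapezoid, 1 panel, h=0.5000): -0.398848
I_{1,0} (trapezoid, 2 panels, h=0.2500): -0.420896
I_{2,0} (trapezoid, 4 panels, h=0.1250): -0.426338
I_{1,1} = -0.420896 + (-0.420896 − (-0.398848))/3 = -0.428245
I_{2,1} = -0.426338 + (-0.426338 − (-0.420896))/3 = -0.428152
I_{2,2} = -0.428152 + (-0.428152 − (-0.428245))/15 = -0.428146

-0.4281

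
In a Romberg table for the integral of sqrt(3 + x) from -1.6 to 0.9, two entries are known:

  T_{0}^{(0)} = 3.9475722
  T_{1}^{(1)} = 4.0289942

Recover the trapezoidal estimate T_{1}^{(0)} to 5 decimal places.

From T_{1}^{(1)} = (4·T_{1}^{(0)} − T_{0}^{(0)})/3, solve for T_{1}^{(0)}:
4·T_{1}^{(0)} = 3·4.0289942 + 3.9475722 = 16.0345548
T_{1}^{(0)} = 4.0086387

4.00864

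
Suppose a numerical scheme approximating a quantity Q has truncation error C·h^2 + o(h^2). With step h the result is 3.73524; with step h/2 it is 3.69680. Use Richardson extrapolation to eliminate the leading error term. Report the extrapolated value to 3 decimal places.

3.684

The leading error scales as h^2; refining by a factor of 2 reduces it by 2^2 = 4.
Extrapolated value = (4·A(h/2) − A(h)) / (4 − 1)
= (4·3.69680 − 3.73524) / 3
= 11.05196 / 3 = 3.68399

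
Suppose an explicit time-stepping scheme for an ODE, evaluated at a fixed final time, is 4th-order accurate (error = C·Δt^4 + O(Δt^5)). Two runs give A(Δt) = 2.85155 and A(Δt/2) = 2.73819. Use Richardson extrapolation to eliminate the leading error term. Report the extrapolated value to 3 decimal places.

2.731

The leading error scales as Δt^4; refining by a factor of 2 reduces it by 2^4 = 16.
Extrapolated value = (16·A(Δt/2) − A(Δt)) / (16 − 1)
= (16·2.73819 − 2.85155) / 15
= 40.95949 / 15 = 2.73063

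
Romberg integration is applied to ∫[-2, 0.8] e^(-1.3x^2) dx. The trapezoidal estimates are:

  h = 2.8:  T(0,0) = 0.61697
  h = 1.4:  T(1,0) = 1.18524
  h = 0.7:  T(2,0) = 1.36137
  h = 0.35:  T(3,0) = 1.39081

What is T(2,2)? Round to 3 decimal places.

1.423

T(1,1) = (4·1.18524 − 0.61697) / 3 = 1.37466
T(2,1) = (4·1.36137 − 1.18524) / 3 = 1.42008
T(2,2) = (16·1.42008 − 1.37466) / 15 = 1.42311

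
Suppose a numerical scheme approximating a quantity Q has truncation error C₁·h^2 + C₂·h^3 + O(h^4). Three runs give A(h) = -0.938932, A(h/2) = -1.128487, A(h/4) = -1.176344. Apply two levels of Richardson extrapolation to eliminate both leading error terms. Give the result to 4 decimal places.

-1.1924

First eliminate the h^2 term (factor 2^2 = 4):
  B₁ = (4·(-1.128487) − (-0.938932))/3 = -1.191672
  B₂ = (4·(-1.176344) − (-1.128487))/3 = -1.192296
Then eliminate the h^3 term (factor 2^3 = 8):
  (8·(-1.192296) − (-1.191672))/7 = -1.192385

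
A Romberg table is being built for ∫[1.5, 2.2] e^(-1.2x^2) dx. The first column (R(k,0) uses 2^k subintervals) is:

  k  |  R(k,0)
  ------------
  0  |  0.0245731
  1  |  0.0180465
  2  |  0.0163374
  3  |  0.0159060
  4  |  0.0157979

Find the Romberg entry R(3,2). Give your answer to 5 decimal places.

0.01576

Richardson extrapolation on the trapezoidal column (denominator 4−1=3):
R(2,1) = 0.0163374 + (0.0163374 − 0.0180465)/3 = 0.0157677
R(3,1) = 0.0159060 + (0.0159060 − 0.0163374)/3 = 0.0157622
R(3,2) = 0.0157622 + (0.0157622 − 0.0157677)/15 = 0.0157618
(Column j=1 coincides with Simpson's rule on the same nodes.)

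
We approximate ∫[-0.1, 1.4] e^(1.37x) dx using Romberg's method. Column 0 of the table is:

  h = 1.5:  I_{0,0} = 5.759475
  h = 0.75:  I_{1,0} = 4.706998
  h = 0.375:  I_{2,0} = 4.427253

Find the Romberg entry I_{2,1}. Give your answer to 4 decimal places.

4.3340

Richardson extrapolation on the trapezoidal column (denominator 4−1=3):
I_{2,1} = (4·4.427253 − 4.706998) / 3 = 4.334005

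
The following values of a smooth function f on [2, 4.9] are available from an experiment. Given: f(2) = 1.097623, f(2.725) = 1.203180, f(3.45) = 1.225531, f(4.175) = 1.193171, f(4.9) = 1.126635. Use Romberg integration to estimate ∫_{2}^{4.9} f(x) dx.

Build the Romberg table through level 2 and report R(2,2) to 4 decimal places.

3.4465

R(0,0) (trapezoid, 1 panel, h=2.9000): 3.225174
R(1,0) (trapezoid, 2 panels, h=1.4500): 3.389607
R(2,0) (trapezoid, 4 panels, h=0.7250): 3.432158
R(1,1) = 3.389607 + (3.389607 − 3.225174)/3 = 3.444418
R(2,1) = 3.432158 + (3.432158 − 3.389607)/3 = 3.446342
R(2,2) = 3.446342 + (3.446342 − 3.444418)/15 = 3.446470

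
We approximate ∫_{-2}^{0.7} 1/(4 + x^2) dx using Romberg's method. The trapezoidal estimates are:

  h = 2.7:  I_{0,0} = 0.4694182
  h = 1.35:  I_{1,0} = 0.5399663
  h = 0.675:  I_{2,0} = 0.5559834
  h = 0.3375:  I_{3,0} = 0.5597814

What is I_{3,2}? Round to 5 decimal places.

0.56103

Richardson extrapolation on the trapezoidal column (denominator 4−1=3):
I_{2,1} = (4·0.5559834 − 0.5399663) / 3 = 0.5613224
I_{3,1} = 0.5597814 + (0.5597814 − 0.5559834)/3 = 0.5610474
I_{3,2} = 0.5610474 + (0.5610474 − 0.5613224)/15 = 0.5610291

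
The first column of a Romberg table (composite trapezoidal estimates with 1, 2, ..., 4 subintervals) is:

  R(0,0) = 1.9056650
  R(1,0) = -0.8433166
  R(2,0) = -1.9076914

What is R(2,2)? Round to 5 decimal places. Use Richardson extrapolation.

-2.29601

Richardson extrapolation on the trapezoidal column (denominator 4−1=3):
R(1,1) = -0.8433166 + (-0.8433166 − 1.9056650)/3 = -1.7596438
R(2,1) = (4·(-1.9076914) − (-0.8433166)) / 3 = -2.2624830
R(2,2) = -2.2624830 + (-2.2624830 − (-1.7596438))/15 = -2.2960056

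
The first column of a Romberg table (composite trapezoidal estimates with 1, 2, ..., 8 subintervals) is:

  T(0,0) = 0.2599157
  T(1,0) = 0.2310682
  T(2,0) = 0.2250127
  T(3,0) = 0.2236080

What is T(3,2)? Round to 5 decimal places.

0.22315

Richardson extrapolation on the trapezoidal column (denominator 4−1=3):
T(2,1) = 0.2250127 + (0.2250127 − 0.2310682)/3 = 0.2229942
T(3,1) = 0.2236080 + (0.2236080 − 0.2250127)/3 = 0.2231398
T(3,2) = 0.2231398 + (0.2231398 − 0.2229942)/15 = 0.2231495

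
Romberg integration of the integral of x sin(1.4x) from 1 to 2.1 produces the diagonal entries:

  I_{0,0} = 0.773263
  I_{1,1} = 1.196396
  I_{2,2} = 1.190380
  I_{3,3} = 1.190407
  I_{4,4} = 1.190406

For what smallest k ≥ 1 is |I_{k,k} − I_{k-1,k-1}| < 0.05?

|I_{1,1} − I_{0,0}| = 0.423133 ≥ 0.05
|I_{2,2} − I_{1,1}| = 0.006016 < 0.05

k = 2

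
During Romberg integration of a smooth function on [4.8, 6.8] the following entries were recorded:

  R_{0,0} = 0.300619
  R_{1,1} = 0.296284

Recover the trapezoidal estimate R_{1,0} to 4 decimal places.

0.2974

From R_{1,1} = (4·R_{1,0} − R_{0,0})/3, solve for R_{1,0}:
4·R_{1,0} = 3·0.296284 + 0.300619 = 1.189471
R_{1,0} = 0.297368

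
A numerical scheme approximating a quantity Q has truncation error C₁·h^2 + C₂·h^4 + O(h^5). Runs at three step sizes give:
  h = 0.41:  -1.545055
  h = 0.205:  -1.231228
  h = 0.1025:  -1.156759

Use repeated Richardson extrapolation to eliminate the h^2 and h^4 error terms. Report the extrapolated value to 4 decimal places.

First eliminate the h^2 term (factor 2^2 = 4):
  B₁ = (4·(-1.231228) − (-1.545055))/3 = -1.126619
  B₂ = (4·(-1.156759) − (-1.231228))/3 = -1.131936
Then eliminate the h^4 term (factor 2^4 = 16):
  (16·(-1.131936) − (-1.126619))/15 = -1.132290

-1.1323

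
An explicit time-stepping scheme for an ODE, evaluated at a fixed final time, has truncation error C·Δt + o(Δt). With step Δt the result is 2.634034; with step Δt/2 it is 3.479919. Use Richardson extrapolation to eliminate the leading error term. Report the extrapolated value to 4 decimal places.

The leading error scales as Δt; refining by a factor of 2 reduces it by 2^1 = 2.
Extrapolated value = (2·A(Δt/2) − A(Δt)) / (2 − 1)
= (2·3.479919 − 2.634034) / 1
= 4.325804 / 1 = 4.325804

4.3258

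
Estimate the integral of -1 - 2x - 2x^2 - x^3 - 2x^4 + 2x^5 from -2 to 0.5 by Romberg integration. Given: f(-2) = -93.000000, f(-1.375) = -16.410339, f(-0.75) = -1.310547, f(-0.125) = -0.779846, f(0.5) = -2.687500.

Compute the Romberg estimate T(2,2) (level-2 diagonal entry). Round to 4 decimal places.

T(0,0) (trapezoid, 1 panel, h=2.5000): -119.609375
T(1,0) (trapezoid, 2 panels, h=1.2500): -61.442871
T(2,0) (trapezoid, 4 panels, h=0.6250): -41.465301
T(1,1) = -61.442871 + (-61.442871 − (-119.609375))/3 = -42.054036
T(2,1) = -41.465301 + (-41.465301 − (-61.442871))/3 = -34.806111
T(2,2) = -34.806111 + (-34.806111 − (-42.054036))/15 = -34.322916

-34.3229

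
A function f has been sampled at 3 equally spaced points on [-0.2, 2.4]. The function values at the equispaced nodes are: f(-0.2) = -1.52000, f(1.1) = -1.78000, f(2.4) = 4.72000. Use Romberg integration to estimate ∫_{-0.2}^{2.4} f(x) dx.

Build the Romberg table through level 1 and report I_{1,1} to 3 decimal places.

I_{0,0} (trapezoid, 1 panel, h=2.6000): 4.16000
I_{1,0} (trapezoid, 2 panels, h=1.3000): -0.23400
I_{1,1} = -0.23400 + (-0.23400 − 4.16000)/3 = -1.69867

-1.699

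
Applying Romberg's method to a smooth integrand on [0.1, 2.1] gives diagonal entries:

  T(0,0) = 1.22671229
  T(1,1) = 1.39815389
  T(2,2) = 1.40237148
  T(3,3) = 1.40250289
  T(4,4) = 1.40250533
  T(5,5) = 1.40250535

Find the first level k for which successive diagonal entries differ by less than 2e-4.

k = 3

|T(1,1) − T(0,0)| = 0.17144160 ≥ 2e-4
|T(2,2) − T(1,1)| = 0.00421759 ≥ 2e-4
|T(3,3) − T(2,2)| = 0.00013141 < 2e-4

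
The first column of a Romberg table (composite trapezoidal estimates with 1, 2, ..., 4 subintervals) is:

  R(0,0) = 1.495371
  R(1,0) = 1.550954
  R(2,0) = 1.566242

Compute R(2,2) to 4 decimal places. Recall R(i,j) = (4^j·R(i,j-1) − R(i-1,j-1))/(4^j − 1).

R(1,1) = (4·1.550954 − 1.495371) / 3 = 1.569482
R(2,1) = 1.566242 + (1.566242 − 1.550954)/3 = 1.571338
R(2,2) = (16·1.571338 − 1.569482) / 15 = 1.571462

1.5715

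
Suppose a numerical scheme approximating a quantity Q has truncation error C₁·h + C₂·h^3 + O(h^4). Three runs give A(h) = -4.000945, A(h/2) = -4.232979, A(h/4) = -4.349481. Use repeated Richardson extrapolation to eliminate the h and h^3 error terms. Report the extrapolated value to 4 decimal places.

First eliminate the h term (factor 2^1 = 2):
  B₁ = (2·(-4.232979) − (-4.000945))/1 = -4.465013
  B₂ = (2·(-4.349481) − (-4.232979))/1 = -4.465983
Then eliminate the h^3 term (factor 2^3 = 8):
  (8·(-4.465983) − (-4.465013))/7 = -4.466122

-4.4661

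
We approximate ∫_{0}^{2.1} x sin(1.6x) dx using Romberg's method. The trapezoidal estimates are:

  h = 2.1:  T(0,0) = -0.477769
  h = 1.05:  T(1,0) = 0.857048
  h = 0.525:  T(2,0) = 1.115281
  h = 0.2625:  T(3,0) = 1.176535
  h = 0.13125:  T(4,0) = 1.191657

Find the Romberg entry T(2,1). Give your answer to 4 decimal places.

Richardson extrapolation on the trapezoidal column (denominator 4−1=3):
T(2,1) = (4·1.115281 − 0.857048) / 3 = 1.201359

1.2014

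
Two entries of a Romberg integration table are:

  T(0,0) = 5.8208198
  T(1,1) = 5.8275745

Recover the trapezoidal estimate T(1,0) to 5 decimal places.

5.82589

From T(1,1) = (4·T(1,0) − T(0,0))/3, solve for T(1,0):
4·T(1,0) = 3·5.8275745 + 5.8208198 = 23.3035433
T(1,0) = 5.8258858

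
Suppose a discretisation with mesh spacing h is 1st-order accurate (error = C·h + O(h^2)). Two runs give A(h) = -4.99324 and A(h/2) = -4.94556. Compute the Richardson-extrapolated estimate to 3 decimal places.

-4.898

The leading error scales as h; refining by a factor of 2 reduces it by 2^1 = 2.
Extrapolated value = (2·A(h/2) − A(h)) / (2 − 1)
= (2·(-4.94556) − (-4.99324)) / 1
= -4.89788 / 1 = -4.89788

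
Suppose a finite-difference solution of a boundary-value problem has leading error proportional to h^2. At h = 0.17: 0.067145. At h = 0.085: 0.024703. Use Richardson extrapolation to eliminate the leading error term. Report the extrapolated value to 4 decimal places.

The leading error scales as h^2; refining by a factor of 2 reduces it by 2^2 = 4.
Extrapolated value = (4·A(h/2) − A(h)) / (4 − 1)
= (4·0.024703 − 0.067145) / 3
= 0.031667 / 3 = 0.010556

0.0106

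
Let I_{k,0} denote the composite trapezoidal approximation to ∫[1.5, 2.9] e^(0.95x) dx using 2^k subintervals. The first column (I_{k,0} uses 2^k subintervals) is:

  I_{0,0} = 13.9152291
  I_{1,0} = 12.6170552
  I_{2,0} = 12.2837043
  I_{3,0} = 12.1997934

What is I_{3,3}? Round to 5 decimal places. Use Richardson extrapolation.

I_{1,1} = 12.6170552 + (12.6170552 − 13.9152291)/3 = 12.1843306
I_{2,1} = 12.2837043 + (12.2837043 − 12.6170552)/3 = 12.1725873
I_{3,1} = 12.1997934 + (12.1997934 − 12.2837043)/3 = 12.1718231
I_{2,2} = 12.1725873 + (12.1725873 − 12.1843306)/15 = 12.1718044
I_{3,2} = (16·12.1718231 − 12.1725873) / 15 = 12.1717722
I_{3,3} = 12.1717722 + (12.1717722 − 12.1718044)/63 = 12.1717717
(Column j=1 coincides with Simpson's rule on the same nodes.)

12.17177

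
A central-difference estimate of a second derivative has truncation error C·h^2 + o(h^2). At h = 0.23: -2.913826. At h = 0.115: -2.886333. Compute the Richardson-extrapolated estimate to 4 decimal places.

Extrapolated value = (4·A(h/2) − A(h)) / (4 − 1)
= (4·(-2.886333) − (-2.913826)) / 3
= -8.631506 / 3 = -2.877169

-2.8772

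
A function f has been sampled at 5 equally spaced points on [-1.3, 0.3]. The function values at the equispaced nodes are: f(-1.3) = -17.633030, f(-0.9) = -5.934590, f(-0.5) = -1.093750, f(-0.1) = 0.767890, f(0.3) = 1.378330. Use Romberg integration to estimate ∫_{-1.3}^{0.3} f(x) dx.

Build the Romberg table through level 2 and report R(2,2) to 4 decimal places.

-5.1954

R(0,0) (trapezoid, 1 panel, h=1.6000): -13.003760
R(1,0) (trapezoid, 2 panels, h=0.8000): -7.376880
R(2,0) (trapezoid, 4 panels, h=0.4000): -5.755120
R(1,1) = -7.376880 + (-7.376880 − (-13.003760))/3 = -5.501253
R(2,1) = -5.755120 + (-5.755120 − (-7.376880))/3 = -5.214533
R(2,2) = -5.214533 + (-5.214533 − (-5.501253))/15 = -5.195418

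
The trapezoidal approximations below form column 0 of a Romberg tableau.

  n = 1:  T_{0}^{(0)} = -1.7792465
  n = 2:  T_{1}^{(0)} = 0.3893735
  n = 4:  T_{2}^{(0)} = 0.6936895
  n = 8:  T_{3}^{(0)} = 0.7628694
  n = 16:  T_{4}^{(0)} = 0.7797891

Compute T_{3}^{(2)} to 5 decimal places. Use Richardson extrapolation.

Richardson extrapolation on the trapezoidal column (denominator 4−1=3):
T_{2}^{(1)} = (4·0.6936895 − 0.3893735) / 3 = 0.7951282
T_{3}^{(1)} = 0.7628694 + (0.7628694 − 0.6936895)/3 = 0.7859294
T_{3}^{(2)} = 0.7859294 + (0.7859294 − 0.7951282)/15 = 0.7853161

0.78532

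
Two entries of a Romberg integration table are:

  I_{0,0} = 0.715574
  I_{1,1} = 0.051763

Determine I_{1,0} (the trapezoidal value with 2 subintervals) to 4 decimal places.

0.2177

From I_{1,1} = (4·I_{1,0} − I_{0,0})/3, solve for I_{1,0}:
4·I_{1,0} = 3·0.051763 + 0.715574 = 0.870863
I_{1,0} = 0.217716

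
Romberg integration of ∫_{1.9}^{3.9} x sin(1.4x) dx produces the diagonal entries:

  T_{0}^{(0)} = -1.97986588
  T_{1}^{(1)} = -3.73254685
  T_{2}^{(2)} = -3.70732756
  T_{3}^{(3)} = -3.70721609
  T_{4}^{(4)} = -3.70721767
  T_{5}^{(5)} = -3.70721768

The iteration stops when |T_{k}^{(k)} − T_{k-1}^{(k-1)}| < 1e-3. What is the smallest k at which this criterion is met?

k = 3

|T_{1}^{(1)} − T_{0}^{(0)}| = 1.75268097 ≥ 1e-3
|T_{2}^{(2)} − T_{1}^{(1)}| = 0.02521929 ≥ 1e-3
|T_{3}^{(3)} − T_{2}^{(2)}| = 0.00011147 < 1e-3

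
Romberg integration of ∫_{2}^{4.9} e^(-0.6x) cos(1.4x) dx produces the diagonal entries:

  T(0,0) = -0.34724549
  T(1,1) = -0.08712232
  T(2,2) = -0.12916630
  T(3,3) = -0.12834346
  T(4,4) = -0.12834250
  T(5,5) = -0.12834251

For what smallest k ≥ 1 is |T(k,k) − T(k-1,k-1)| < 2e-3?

k = 3

|T(1,1) − T(0,0)| = 0.26012317 ≥ 2e-3
|T(2,2) − T(1,1)| = 0.04204398 ≥ 2e-3
|T(3,3) − T(2,2)| = 0.00082284 < 2e-3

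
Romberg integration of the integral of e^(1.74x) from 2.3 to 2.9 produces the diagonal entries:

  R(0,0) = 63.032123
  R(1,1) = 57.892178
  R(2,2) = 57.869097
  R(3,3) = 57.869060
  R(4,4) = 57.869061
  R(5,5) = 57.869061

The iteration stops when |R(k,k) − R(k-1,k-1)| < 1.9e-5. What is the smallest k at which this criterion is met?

k = 4

|R(1,1) − R(0,0)| = 5.139945 ≥ 1.9e-5
|R(2,2) − R(1,1)| = 0.023081 ≥ 1.9e-5
|R(3,3) − R(2,2)| = 0.000037 ≥ 1.9e-5
|R(4,4) − R(3,3)| = 0.000001 < 1.9e-5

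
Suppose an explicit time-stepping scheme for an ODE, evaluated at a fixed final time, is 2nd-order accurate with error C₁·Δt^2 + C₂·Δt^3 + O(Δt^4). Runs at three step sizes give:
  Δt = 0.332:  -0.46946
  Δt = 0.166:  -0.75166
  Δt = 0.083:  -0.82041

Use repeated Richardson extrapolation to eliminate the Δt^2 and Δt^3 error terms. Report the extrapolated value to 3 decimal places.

First eliminate the Δt^2 term (factor 2^2 = 4):
  B₁ = (4·(-0.75166) − (-0.46946))/3 = -0.84573
  B₂ = (4·(-0.82041) − (-0.75166))/3 = -0.84333
Then eliminate the Δt^3 term (factor 2^3 = 8):
  (8·(-0.84333) − (-0.84573))/7 = -0.84299

-0.843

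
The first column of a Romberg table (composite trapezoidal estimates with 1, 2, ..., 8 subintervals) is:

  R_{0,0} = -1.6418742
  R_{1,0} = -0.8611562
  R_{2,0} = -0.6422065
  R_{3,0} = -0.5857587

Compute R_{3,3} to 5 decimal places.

Richardson extrapolation on the trapezoidal column (denominator 4−1=3):
R_{1,1} = -0.8611562 + (-0.8611562 − (-1.6418742))/3 = -0.6009169
R_{2,1} = (4·(-0.6422065) − (-0.8611562)) / 3 = -0.5692233
R_{3,1} = -0.5857587 + (-0.5857587 − (-0.6422065))/3 = -0.5669428
R_{2,2} = (16·(-0.5692233) − (-0.6009169)) / 15 = -0.5671104
R_{3,2} = (16·(-0.5669428) − (-0.5692233)) / 15 = -0.5667908
R_{3,3} = (64·(-0.5667908) − (-0.5671104)) / 63 = -0.5667857

-0.56679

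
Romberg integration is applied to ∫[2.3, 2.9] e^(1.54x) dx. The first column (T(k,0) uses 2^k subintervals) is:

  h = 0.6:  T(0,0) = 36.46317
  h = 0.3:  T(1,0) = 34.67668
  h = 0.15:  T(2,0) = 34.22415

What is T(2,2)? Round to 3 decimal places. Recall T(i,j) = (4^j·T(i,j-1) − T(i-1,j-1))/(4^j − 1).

Richardson extrapolation on the trapezoidal column (denominator 4−1=3):
T(1,1) = 34.67668 + (34.67668 − 36.46317)/3 = 34.08118
T(2,1) = (4·34.22415 − 34.67668) / 3 = 34.07331
T(2,2) = 34.07331 + (34.07331 − 34.08118)/15 = 34.07279

34.073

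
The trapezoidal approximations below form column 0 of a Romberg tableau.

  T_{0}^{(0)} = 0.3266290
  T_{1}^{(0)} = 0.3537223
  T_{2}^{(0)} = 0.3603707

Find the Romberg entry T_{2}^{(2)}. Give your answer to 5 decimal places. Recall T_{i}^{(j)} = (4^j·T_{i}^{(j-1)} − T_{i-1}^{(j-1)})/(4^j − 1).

T_{1}^{(1)} = (4·0.3537223 − 0.3266290) / 3 = 0.3627534
T_{2}^{(1)} = (4·0.3603707 − 0.3537223) / 3 = 0.3625868
T_{2}^{(2)} = 0.3625868 + (0.3625868 − 0.3627534)/15 = 0.3625757

0.36258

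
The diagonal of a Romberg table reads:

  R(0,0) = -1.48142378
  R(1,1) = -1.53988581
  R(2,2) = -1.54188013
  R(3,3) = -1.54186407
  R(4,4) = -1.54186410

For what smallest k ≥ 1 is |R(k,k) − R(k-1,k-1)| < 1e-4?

|R(1,1) − R(0,0)| = 0.05846203 ≥ 1e-4
|R(2,2) − R(1,1)| = 0.00199432 ≥ 1e-4
|R(3,3) − R(2,2)| = 0.00001606 < 1e-4

k = 3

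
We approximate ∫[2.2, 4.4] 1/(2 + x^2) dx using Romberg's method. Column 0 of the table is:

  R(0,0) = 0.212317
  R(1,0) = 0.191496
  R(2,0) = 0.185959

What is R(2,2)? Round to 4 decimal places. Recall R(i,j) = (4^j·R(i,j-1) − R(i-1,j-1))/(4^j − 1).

R(1,1) = 0.191496 + (0.191496 − 0.212317)/3 = 0.184556
R(2,1) = 0.185959 + (0.185959 − 0.191496)/3 = 0.184113
R(2,2) = 0.184113 + (0.184113 − 0.184556)/15 = 0.184083

0.1841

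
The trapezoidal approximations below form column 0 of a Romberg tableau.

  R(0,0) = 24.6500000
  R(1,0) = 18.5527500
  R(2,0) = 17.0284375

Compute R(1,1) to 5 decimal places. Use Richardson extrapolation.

16.52033

Richardson extrapolation on the trapezoidal column (denominator 4−1=3):
R(1,1) = (4·18.5527500 − 24.6500000) / 3 = 16.5203333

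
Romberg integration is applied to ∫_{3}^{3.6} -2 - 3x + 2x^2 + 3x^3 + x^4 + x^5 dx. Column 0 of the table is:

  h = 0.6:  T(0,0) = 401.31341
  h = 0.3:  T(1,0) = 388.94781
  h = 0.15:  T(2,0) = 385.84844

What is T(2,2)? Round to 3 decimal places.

Richardson extrapolation on the trapezoidal column (denominator 4−1=3):
T(1,1) = (4·388.94781 − 401.31341) / 3 = 384.82594
T(2,1) = 385.84844 + (385.84844 − 388.94781)/3 = 384.81532
T(2,2) = (16·384.81532 − 384.82594) / 15 = 384.81461

384.815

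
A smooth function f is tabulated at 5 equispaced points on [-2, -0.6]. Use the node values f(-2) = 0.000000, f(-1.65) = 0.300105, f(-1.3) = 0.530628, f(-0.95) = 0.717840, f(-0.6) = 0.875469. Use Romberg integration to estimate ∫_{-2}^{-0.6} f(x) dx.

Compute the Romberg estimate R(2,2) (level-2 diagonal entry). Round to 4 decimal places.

0.7011

R(0,0) (trapezoid, 1 panel, h=1.4000): 0.612828
R(1,0) (trapezoid, 2 panels, h=0.7000): 0.677854
R(2,0) (trapezoid, 4 panels, h=0.3500): 0.695208
R(1,1) = 0.677854 + (0.677854 − 0.612828)/3 = 0.699529
R(2,1) = 0.695208 + (0.695208 − 0.677854)/3 = 0.700993
R(2,2) = 0.700993 + (0.700993 − 0.699529)/15 = 0.701091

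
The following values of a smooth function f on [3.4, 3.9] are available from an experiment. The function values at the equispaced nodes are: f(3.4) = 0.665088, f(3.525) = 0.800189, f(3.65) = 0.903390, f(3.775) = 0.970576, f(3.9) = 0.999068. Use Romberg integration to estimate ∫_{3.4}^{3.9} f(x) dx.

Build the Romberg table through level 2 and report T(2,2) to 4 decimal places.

0.4397

T(0,0) (trapezoid, 1 panel, h=0.5000): 0.416039
T(1,0) (trapezoid, 2 panels, h=0.2500): 0.433867
T(2,0) (trapezoid, 4 panels, h=0.1250): 0.438279
T(1,1) = 0.433867 + (0.433867 − 0.416039)/3 = 0.439810
T(2,1) = 0.438279 + (0.438279 − 0.433867)/3 = 0.439750
T(2,2) = 0.439750 + (0.439750 − 0.439810)/15 = 0.439746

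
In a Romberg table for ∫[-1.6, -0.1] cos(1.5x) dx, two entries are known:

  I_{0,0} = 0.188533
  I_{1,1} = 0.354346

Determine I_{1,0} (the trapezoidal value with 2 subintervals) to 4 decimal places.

0.3129

From I_{1,1} = (4·I_{1,0} − I_{0,0})/3, solve for I_{1,0}:
4·I_{1,0} = 3·0.354346 + 0.188533 = 1.251571
I_{1,0} = 0.312893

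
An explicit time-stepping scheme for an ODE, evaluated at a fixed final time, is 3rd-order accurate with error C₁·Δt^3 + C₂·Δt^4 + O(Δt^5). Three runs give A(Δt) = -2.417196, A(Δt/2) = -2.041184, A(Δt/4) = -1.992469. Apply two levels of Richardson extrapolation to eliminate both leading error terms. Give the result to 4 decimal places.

First eliminate the Δt^3 term (factor 2^3 = 8):
  B₁ = (8·(-2.041184) − (-2.417196))/7 = -1.987468
  B₂ = (8·(-1.992469) − (-2.041184))/7 = -1.985510
Then eliminate the Δt^4 term (factor 2^4 = 16):
  (16·(-1.985510) − (-1.987468))/15 = -1.985379

-1.9854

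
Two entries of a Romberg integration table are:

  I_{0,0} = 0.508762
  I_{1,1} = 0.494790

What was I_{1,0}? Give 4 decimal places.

0.4983

From I_{1,1} = (4·I_{1,0} − I_{0,0})/3, solve for I_{1,0}:
4·I_{1,0} = 3·0.494790 + 0.508762 = 1.993132
I_{1,0} = 0.498283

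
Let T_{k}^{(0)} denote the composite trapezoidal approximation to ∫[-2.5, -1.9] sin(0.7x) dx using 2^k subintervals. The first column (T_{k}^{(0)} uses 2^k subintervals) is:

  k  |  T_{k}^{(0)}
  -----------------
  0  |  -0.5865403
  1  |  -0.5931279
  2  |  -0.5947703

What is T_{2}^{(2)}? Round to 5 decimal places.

T_{1}^{(1)} = -0.5931279 + (-0.5931279 − (-0.5865403))/3 = -0.5953238
T_{2}^{(1)} = -0.5947703 + (-0.5947703 − (-0.5931279))/3 = -0.5953178
T_{2}^{(2)} = (16·(-0.5953178) − (-0.5953238)) / 15 = -0.5953174
(Column j=1 coincides with Simpson's rule on the same nodes.)

-0.59532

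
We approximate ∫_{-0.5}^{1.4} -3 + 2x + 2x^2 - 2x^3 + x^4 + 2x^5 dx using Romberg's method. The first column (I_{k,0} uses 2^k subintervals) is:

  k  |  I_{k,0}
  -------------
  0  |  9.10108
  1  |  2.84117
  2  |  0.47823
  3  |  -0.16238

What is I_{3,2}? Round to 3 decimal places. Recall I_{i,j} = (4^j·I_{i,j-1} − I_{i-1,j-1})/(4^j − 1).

-0.380

Richardson extrapolation on the trapezoidal column (denominator 4−1=3):
I_{2,1} = (4·0.47823 − 2.84117) / 3 = -0.30942
I_{3,1} = (4·(-0.16238) − 0.47823) / 3 = -0.37592
I_{3,2} = (16·(-0.37592) − (-0.30942)) / 15 = -0.38035
(Column j=1 coincides with Simpson's rule on the same nodes.)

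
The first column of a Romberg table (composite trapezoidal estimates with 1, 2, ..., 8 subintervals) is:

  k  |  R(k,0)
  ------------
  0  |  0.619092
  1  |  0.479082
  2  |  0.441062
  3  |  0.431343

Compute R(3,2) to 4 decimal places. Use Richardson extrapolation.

0.4281

Richardson extrapolation on the trapezoidal column (denominator 4−1=3):
R(2,1) = 0.441062 + (0.441062 − 0.479082)/3 = 0.428389
R(3,1) = 0.431343 + (0.431343 − 0.441062)/3 = 0.428103
R(3,2) = 0.428103 + (0.428103 − 0.428389)/15 = 0.428084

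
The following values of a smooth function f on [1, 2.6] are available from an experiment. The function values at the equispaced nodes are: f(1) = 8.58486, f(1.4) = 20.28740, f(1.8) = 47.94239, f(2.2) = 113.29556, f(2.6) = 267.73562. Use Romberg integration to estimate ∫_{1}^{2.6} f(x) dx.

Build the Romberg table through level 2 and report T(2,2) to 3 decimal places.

T(0,0) (trapezoid, 1 panel, h=1.6000): 221.05638
T(1,0) (trapezoid, 2 panels, h=0.8000): 148.88210
T(2,0) (trapezoid, 4 panels, h=0.4000): 127.87424
T(1,1) = 148.88210 + (148.88210 − 221.05638)/3 = 124.82401
T(2,1) = 127.87424 + (127.87424 − 148.88210)/3 = 120.87162
T(2,2) = 120.87162 + (120.87162 − 124.82401)/15 = 120.60813

120.608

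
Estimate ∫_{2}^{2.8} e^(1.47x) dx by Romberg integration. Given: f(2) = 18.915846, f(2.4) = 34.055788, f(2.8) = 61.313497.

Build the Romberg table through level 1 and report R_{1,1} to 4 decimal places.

R_{0,0} (trapezoid, 1 panel, h=0.8000): 32.091737
R_{1,0} (trapezoid, 2 panels, h=0.4000): 29.668184
R_{1,1} = 29.668184 + (29.668184 − 32.091737)/3 = 28.860333

28.8603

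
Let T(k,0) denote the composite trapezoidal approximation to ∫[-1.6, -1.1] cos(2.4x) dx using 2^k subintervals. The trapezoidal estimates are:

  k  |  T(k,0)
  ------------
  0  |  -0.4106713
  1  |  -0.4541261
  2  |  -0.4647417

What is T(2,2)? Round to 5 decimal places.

Richardson extrapolation on the trapezoidal column (denominator 4−1=3):
T(1,1) = (4·(-0.4541261) − (-0.4106713)) / 3 = -0.4686110
T(2,1) = -0.4647417 + (-0.4647417 − (-0.4541261))/3 = -0.4682802
T(2,2) = -0.4682802 + (-0.4682802 − (-0.4686110))/15 = -0.4682581
(Column j=1 coincides with Simpson's rule on the same nodes.)

-0.46826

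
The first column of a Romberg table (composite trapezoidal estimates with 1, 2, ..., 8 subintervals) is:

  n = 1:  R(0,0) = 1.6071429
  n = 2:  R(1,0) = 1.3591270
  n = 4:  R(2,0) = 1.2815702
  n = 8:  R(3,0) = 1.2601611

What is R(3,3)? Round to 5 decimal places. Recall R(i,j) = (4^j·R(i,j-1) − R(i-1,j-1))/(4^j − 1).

Richardson extrapolation on the trapezoidal column (denominator 4−1=3):
R(1,1) = 1.3591270 + (1.3591270 − 1.6071429)/3 = 1.2764550
R(2,1) = 1.2815702 + (1.2815702 − 1.3591270)/3 = 1.2557179
R(3,1) = 1.2601611 + (1.2601611 − 1.2815702)/3 = 1.2530247
R(2,2) = 1.2557179 + (1.2557179 − 1.2764550)/15 = 1.2543354
R(3,2) = (16·1.2530247 − 1.2557179) / 15 = 1.2528452
R(3,3) = (64·1.2528452 − 1.2543354) / 63 = 1.2528215

1.25282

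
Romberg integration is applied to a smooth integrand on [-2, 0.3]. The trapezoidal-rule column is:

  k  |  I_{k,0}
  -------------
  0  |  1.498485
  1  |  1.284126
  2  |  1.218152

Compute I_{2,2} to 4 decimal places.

Richardson extrapolation on the trapezoidal column (denominator 4−1=3):
I_{1,1} = 1.284126 + (1.284126 − 1.498485)/3 = 1.212673
I_{2,1} = (4·1.218152 − 1.284126) / 3 = 1.196161
I_{2,2} = 1.196161 + (1.196161 − 1.212673)/15 = 1.195060
(Column j=1 coincides with Simpson's rule on the same nodes.)

1.1951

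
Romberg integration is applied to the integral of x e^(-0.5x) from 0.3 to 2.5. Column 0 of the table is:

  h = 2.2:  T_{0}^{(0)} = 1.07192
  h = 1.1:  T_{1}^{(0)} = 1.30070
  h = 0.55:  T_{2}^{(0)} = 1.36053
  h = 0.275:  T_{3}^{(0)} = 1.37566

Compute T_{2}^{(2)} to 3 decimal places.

1.381

Richardson extrapolation on the trapezoidal column (denominator 4−1=3):
T_{1}^{(1)} = 1.30070 + (1.30070 − 1.07192)/3 = 1.37696
T_{2}^{(1)} = (4·1.36053 − 1.30070) / 3 = 1.38047
T_{2}^{(2)} = (16·1.38047 − 1.37696) / 15 = 1.38070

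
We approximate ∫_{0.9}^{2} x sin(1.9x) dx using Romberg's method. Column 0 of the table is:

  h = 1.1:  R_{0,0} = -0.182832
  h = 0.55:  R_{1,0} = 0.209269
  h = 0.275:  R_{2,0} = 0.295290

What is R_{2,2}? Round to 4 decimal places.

0.3229

R_{1,1} = 0.209269 + (0.209269 − (-0.182832))/3 = 0.339969
R_{2,1} = (4·0.295290 − 0.209269) / 3 = 0.323964
R_{2,2} = (16·0.323964 − 0.339969) / 15 = 0.322897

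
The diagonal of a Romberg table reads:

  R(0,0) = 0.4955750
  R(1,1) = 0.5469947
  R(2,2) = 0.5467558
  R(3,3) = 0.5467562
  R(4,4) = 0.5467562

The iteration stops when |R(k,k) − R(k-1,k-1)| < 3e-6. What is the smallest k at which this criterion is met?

|R(1,1) − R(0,0)| = 0.0514197 ≥ 3e-6
|R(2,2) − R(1,1)| = 0.0002389 ≥ 3e-6
|R(3,3) − R(2,2)| = 0.0000004 < 3e-6

k = 3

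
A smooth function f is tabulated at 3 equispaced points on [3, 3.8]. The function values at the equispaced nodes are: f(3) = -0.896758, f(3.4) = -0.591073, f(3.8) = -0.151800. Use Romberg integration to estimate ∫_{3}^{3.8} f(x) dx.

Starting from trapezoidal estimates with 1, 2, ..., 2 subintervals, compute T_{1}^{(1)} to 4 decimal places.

T_{0}^{(0)} (trapezoid, 1 panel, h=0.8000): -0.419423
T_{1}^{(0)} (trapezoid, 2 panels, h=0.4000): -0.446141
T_{1}^{(1)} = -0.446141 + (-0.446141 − (-0.419423))/3 = -0.455047

-0.4550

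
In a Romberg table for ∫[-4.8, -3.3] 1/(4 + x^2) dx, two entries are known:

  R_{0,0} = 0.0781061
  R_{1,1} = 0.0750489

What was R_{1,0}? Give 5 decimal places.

From R_{1,1} = (4·R_{1,0} − R_{0,0})/3, solve for R_{1,0}:
4·R_{1,0} = 3·0.0750489 + 0.0781061 = 0.3032528
R_{1,0} = 0.0758132

0.07581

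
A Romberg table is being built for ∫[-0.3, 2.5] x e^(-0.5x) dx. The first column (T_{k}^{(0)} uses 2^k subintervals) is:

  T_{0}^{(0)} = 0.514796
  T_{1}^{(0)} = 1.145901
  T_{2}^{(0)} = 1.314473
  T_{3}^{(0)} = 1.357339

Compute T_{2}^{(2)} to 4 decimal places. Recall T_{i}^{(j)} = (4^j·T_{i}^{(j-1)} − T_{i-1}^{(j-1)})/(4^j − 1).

Richardson extrapolation on the trapezoidal column (denominator 4−1=3):
T_{1}^{(1)} = 1.145901 + (1.145901 − 0.514796)/3 = 1.356269
T_{2}^{(1)} = (4·1.314473 − 1.145901) / 3 = 1.370664
T_{2}^{(2)} = 1.370664 + (1.370664 − 1.356269)/15 = 1.371624

1.3716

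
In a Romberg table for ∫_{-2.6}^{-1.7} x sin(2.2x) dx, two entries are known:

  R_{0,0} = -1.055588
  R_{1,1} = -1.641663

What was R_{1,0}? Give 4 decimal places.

From R_{1,1} = (4·R_{1,0} − R_{0,0})/3, solve for R_{1,0}:
4·R_{1,0} = 3·(-1.641663) + (-1.055588) = -5.980577
R_{1,0} = -1.495144

-1.4951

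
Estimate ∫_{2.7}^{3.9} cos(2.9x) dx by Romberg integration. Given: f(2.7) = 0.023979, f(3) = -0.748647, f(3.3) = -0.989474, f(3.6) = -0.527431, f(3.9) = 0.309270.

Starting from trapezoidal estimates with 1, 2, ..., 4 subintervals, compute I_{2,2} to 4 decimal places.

-0.6717

I_{0,0} (trapezoid, 1 panel, h=1.2000): 0.199949
I_{1,0} (trapezoid, 2 panels, h=0.6000): -0.493710
I_{2,0} (trapezoid, 4 panels, h=0.3000): -0.629678
I_{1,1} = -0.493710 + (-0.493710 − 0.199949)/3 = -0.724930
I_{2,1} = -0.629678 + (-0.629678 − (-0.493710))/3 = -0.675001
I_{2,2} = -0.675001 + (-0.675001 − (-0.724930))/15 = -0.671672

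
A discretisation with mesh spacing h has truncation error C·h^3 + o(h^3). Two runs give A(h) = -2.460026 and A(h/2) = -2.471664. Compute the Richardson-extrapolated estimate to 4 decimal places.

The leading error scales as h^3; refining by a factor of 2 reduces it by 2^3 = 8.
Extrapolated value = (8·A(h/2) − A(h)) / (8 − 1)
= (8·(-2.471664) − (-2.460026)) / 7
= -17.313286 / 7 = -2.473327

-2.4733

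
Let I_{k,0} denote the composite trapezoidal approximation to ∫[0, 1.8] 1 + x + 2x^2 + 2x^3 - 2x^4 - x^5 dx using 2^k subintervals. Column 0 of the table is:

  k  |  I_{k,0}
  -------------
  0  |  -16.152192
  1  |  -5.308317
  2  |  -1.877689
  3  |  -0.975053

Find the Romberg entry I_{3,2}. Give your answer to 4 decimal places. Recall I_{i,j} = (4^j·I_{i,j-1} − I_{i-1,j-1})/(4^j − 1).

Richardson extrapolation on the trapezoidal column (denominator 4−1=3):
I_{2,1} = (4·(-1.877689) − (-5.308317)) / 3 = -0.734146
I_{3,1} = (4·(-0.975053) − (-1.877689)) / 3 = -0.674174
I_{3,2} = -0.674174 + (-0.674174 − (-0.734146))/15 = -0.670176

-0.6702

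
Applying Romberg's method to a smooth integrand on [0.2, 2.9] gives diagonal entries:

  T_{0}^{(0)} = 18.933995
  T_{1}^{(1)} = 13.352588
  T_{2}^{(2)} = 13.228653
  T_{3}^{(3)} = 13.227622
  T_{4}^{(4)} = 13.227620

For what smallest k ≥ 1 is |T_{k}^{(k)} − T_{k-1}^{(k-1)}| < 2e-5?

|T_{1}^{(1)} − T_{0}^{(0)}| = 5.581407 ≥ 2e-5
|T_{2}^{(2)} − T_{1}^{(1)}| = 0.123935 ≥ 2e-5
|T_{3}^{(3)} − T_{2}^{(2)}| = 0.001031 ≥ 2e-5
|T_{4}^{(4)} − T_{3}^{(3)}| = 0.000002 < 2e-5

k = 4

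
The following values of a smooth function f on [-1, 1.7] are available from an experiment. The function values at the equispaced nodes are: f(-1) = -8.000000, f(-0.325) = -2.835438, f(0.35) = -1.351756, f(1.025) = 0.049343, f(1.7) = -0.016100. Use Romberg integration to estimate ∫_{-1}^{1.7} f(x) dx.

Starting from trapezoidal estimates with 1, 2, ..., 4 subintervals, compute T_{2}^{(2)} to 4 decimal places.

T_{0}^{(0)} (trapezoid, 1 panel, h=2.7000): -10.821735
T_{1}^{(0)} (trapezoid, 2 panels, h=1.3500): -7.235738
T_{2}^{(0)} (trapezoid, 4 panels, h=0.6750): -5.498483
T_{1}^{(1)} = -7.235738 + (-7.235738 − (-10.821735))/3 = -6.040406
T_{2}^{(1)} = -5.498483 + (-5.498483 − (-7.235738))/3 = -4.919398
T_{2}^{(2)} = -4.919398 + (-4.919398 − (-6.040406))/15 = -4.844664

-4.8447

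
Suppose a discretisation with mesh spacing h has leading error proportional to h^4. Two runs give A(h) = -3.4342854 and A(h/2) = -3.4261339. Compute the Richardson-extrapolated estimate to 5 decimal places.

-3.42559

The leading error scales as h^4; refining by a factor of 2 reduces it by 2^4 = 16.
Extrapolated value = (16·A(h/2) − A(h)) / (16 − 1)
= (16·(-3.4261339) − (-3.4342854)) / 15
= -51.3838570 / 15 = -3.4255905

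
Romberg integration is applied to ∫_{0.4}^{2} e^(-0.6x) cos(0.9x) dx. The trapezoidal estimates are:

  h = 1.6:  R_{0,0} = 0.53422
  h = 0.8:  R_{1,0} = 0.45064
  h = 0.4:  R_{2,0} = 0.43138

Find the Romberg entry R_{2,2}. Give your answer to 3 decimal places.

R_{1,1} = (4·0.45064 − 0.53422) / 3 = 0.42278
R_{2,1} = (4·0.43138 − 0.45064) / 3 = 0.42496
R_{2,2} = 0.42496 + (0.42496 − 0.42278)/15 = 0.42511

0.425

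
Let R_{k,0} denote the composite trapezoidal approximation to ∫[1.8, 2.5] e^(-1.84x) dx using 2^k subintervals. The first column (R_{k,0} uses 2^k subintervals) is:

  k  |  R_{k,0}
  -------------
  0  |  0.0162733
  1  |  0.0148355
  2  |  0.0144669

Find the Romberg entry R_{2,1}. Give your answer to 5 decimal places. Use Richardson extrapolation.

0.01434

R_{2,1} = (4·0.0144669 − 0.0148355) / 3 = 0.0143440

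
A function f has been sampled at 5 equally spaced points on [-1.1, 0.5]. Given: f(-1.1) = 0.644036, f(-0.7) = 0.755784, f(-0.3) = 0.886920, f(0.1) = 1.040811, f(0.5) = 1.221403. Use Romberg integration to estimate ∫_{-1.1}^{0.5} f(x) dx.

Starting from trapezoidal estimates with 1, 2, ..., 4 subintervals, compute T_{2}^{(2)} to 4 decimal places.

1.4434

T_{0}^{(0)} (trapezoid, 1 panel, h=1.6000): 1.492351
T_{1}^{(0)} (trapezoid, 2 panels, h=0.8000): 1.455712
T_{2}^{(0)} (trapezoid, 4 panels, h=0.4000): 1.446494
T_{1}^{(1)} = 1.455712 + (1.455712 − 1.492351)/3 = 1.443499
T_{2}^{(1)} = 1.446494 + (1.446494 − 1.455712)/3 = 1.443421
T_{2}^{(2)} = 1.443421 + (1.443421 − 1.443499)/15 = 1.443416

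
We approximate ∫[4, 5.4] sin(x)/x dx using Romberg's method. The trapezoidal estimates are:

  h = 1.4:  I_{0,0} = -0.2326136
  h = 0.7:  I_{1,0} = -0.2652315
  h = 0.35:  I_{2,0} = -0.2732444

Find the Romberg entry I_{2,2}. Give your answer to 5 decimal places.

-0.27590

I_{1,1} = -0.2652315 + (-0.2652315 − (-0.2326136))/3 = -0.2761041
I_{2,1} = (4·(-0.2732444) − (-0.2652315)) / 3 = -0.2759154
I_{2,2} = -0.2759154 + (-0.2759154 − (-0.2761041))/15 = -0.2759028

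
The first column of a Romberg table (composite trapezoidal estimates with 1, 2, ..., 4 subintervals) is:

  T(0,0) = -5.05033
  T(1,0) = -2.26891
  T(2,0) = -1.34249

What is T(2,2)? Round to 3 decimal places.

-1.013

T(1,1) = -2.26891 + (-2.26891 − (-5.05033))/3 = -1.34177
T(2,1) = (4·(-1.34249) − (-2.26891)) / 3 = -1.03368
T(2,2) = (16·(-1.03368) − (-1.34177)) / 15 = -1.01314
(Column j=1 coincides with Simpson's rule on the same nodes.)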